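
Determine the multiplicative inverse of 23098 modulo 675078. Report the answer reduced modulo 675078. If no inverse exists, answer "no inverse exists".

no inverse exists

Euclidean algorithm on 675078, 23098:
675078 = 29*23098 + 5236
23098 = 4*5236 + 2154
5236 = 2*2154 + 928
2154 = 2*928 + 298
928 = 3*298 + 34
298 = 8*34 + 26
34 = 1*26 + 8
26 = 3*8 + 2
8 = 4*2 + 0
Since gcd = 2 > 1, 23098 is not a unit mod 675078.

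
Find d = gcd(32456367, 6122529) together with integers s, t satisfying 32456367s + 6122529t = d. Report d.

9

Repeated division:
32456367 = 5*6122529 + 1843722
6122529 = 3*1843722 + 591363
1843722 = 3*591363 + 69633
591363 = 8*69633 + 34299
69633 = 2*34299 + 1035
34299 = 33*1035 + 144
1035 = 7*144 + 27
144 = 5*27 + 9
27 = 3*9 + 0
gcd(32456367, 6122529) = 9.
Working backward:
9 = 144 − 5·27
9 = −5·1035 + 36·144
9 = 36·34299 − 1193·1035
9 = −1193·69633 + 2422·34299
9 = 2422·591363 − 20569·69633
9 = −20569·1843722 + 64129·591363
9 = 64129·6122529 − 212956·1843722
9 = −212956·32456367 + 1128909·6122529
So 9 = (-212956)·32456367 + (1128909)·6122529.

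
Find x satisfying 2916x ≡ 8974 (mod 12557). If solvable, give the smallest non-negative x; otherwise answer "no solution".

7539

First find gcd(2916, 12557):
12557 = 4*2916 + 893
2916 = 3*893 + 237
893 = 3*237 + 182
237 = 1*182 + 55
182 = 3*55 + 17
55 = 3*17 + 4
17 = 4*4 + 1
4 = 4*1 + 0
gcd = 1, so a unique solution mod 12557 exists.
Back-substitute for the Bézout coefficients:
1 = 17 − 4·4
1 = −4·55 + 13·17
1 = 13·182 − 43·55
1 = −43·237 + 56·182
1 = 56·893 − 211·237
1 = −211·2916 + 689·893
1 = 689·12557 − 2967·2916
So 2916·(-2967) ≡ 1 (mod 12557), giving 2916⁻¹ ≡ 9590.
x ≡ 2916⁻¹·8974 ≡ 9590·8974 ≡ 7539 (mod 12557).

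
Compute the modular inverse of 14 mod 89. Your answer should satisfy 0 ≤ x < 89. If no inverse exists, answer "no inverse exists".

70

Extended Euclidean algorithm:
89 = 6·14 + 5
14 = 2·5 + 4
5 = 1·4 + 1
4 = 4·1 + 0
Since gcd(14, 89) = 1, back-substitute to write 1 as a combination:
1 = 5 − 4
1 = −14 + 3·5
1 = 3·89 − 19·14
Thus 14·(-19) ≡ 1 (mod 89); reducing, -19 mod 89 = 70.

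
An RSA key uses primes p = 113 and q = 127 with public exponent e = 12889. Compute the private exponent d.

φ(n) = (p−1)(q−1) = 112·126 = 14112.
Need d with 12889·d ≡ 1 (mod 14112). Apply the extended Euclidean algorithm:
14112 = 1*12889 + 1223
12889 = 10*1223 + 659
1223 = 1*659 + 564
659 = 1*564 + 95
564 = 5*95 + 89
95 = 1*89 + 6
89 = 14*6 + 5
6 = 1*5 + 1
5 = 5*1 + 0
Back-substitute:
1 = 6 − 5
1 = −89 + 15·6
1 = 15·95 − 16·89
1 = −16·564 + 95·95
1 = 95·659 − 111·564
1 = −111·1223 + 206·659
1 = 206·12889 − 2171·1223
1 = −2171·14112 + 2377·12889
So 12889·2377 ≡ 1 (mod 14112), hence d = 2377.

2377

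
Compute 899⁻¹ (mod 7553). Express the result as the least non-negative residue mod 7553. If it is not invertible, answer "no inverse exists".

Extended Euclidean algorithm:
7553 = 8×899 + 361
899 = 2×361 + 177
361 = 2×177 + 7
177 = 25×7 + 2
7 = 3×2 + 1
2 = 2×1 + 0
gcd = 1, so the inverse exists. Back-substitute:
1 = 7 − 3·2
1 = −3·177 + 76·7
1 = 76·361 − 155·177
1 = −155·899 + 386·361
1 = 386·7553 − 3243·899
Thus 899·(-3243) ≡ 1 (mod 7553); reducing, -3243 mod 7553 = 4310.

4310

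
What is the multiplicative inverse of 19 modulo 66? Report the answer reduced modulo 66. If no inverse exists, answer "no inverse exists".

Run Euclid on (66, 19):
66 = 3*19 + 9
19 = 2*9 + 1
9 = 9*1 + 0
The gcd is 1. Working backward:
1 = 19 − 2·9
1 = −2·66 + 7·19
So 19·7 ≡ 1 (mod 66).

7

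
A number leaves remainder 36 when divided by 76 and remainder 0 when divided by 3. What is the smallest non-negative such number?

36

Write x = 36 + 76·k. Then 76·k ≡ 0 − 36 ≡ 0 (mod 3).
Need 76⁻¹ mod 3. Extended Euclid on (3, 1):
3 = 3·1 + 0
76⁻¹ ≡ 1 (mod 3), so k ≡ 1·0 ≡ 0 (mod 3).
x = 36 + 76·0 = 36.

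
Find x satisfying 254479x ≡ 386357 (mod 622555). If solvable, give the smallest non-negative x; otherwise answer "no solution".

First find gcd(254479, 622555):
622555 = 2×254479 + 113597
254479 = 2×113597 + 27285
113597 = 4×27285 + 4457
27285 = 6×4457 + 543
4457 = 8×543 + 113
543 = 4×113 + 91
113 = 1×91 + 22
91 = 4×22 + 3
22 = 7×3 + 1
3 = 3×1 + 0
gcd = 1, so a unique solution mod 622555 exists.
Back-substitute for the Bézout coefficients:
1 = 22 − 7·3
1 = −7·91 + 29·22
1 = 29·113 − 36·91
1 = −36·543 + 173·113
1 = 173·4457 − 1420·543
1 = −1420·27285 + 8693·4457
1 = 8693·113597 − 36192·27285
1 = −36192·254479 + 81077·113597
1 = 81077·622555 − 198346·254479
So 254479·(-198346) ≡ 1 (mod 622555), giving 254479⁻¹ ≡ 424209.
x ≡ 254479⁻¹·386357 ≡ 424209·386357 ≡ 419648 (mod 622555).

419648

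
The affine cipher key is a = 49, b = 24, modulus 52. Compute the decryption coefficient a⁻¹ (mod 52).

Run Euclid on (52, 49):
52 = 1*49 + 3
49 = 16*3 + 1
3 = 3*1 + 0
The gcd is 1. Working backward:
1 = 49 − 16·3
1 = −16·52 + 17·49
So 49·17 ≡ 1 (mod 52).

17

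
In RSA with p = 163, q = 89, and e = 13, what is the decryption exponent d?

φ(n) = (p−1)(q−1) = 162·88 = 14256.
Need d with 13·d ≡ 1 (mod 14256). Apply the extended Euclidean algorithm:
14256 = 1096*13 + 8
13 = 1*8 + 5
8 = 1*5 + 3
5 = 1*3 + 2
3 = 1*2 + 1
2 = 2*1 + 0
Back-substitute:
1 = 3 − 2
1 = −5 + 2·3
1 = 2·8 − 3·5
1 = −3·13 + 5·8
1 = 5·14256 − 5483·13
So 13·(-5483) ≡ 1 (mod 14256), hence d ≡ -5483 ≡ 8773 (mod 14256).

8773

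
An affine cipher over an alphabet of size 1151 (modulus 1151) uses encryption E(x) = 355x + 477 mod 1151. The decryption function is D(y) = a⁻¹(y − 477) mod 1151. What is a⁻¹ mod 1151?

629

Apply the Euclidean algorithm to 1151 and 355:
1151 = 3*355 + 86
355 = 4*86 + 11
86 = 7*11 + 9
11 = 1*9 + 2
9 = 4*2 + 1
2 = 2*1 + 0
The gcd is 1. Working backward:
1 = 9 − 4·2
1 = −4·11 + 5·9
1 = 5·86 − 39·11
1 = −39·355 + 161·86
1 = 161·1151 − 522·355
Hence 355⁻¹ ≡ -522 ≡ 629 (mod 1151).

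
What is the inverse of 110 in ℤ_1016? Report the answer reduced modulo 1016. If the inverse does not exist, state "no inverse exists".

no inverse exists

Euclidean algorithm on 1016, 110:
1016 = 9*110 + 26
110 = 4*26 + 6
26 = 4*6 + 2
6 = 3*2 + 0
Since gcd = 2 > 1, 110 is not a unit mod 1016.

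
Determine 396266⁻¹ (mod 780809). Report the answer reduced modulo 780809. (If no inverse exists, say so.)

Apply the Euclidean algorithm to 780809 and 396266:
780809 = 1×396266 + 384543
396266 = 1×384543 + 11723
384543 = 32×11723 + 9407
11723 = 1×9407 + 2316
9407 = 4×2316 + 143
2316 = 16×143 + 28
143 = 5×28 + 3
28 = 9×3 + 1
3 = 3×1 + 0
gcd = 1, so the inverse exists. Back-substitute:
1 = 28 − 9·3
1 = −9·143 + 46·28
1 = 46·2316 − 745·143
1 = −745·9407 + 3026·2316
1 = 3026·11723 − 3771·9407
1 = −3771·384543 + 123698·11723
1 = 123698·396266 − 127469·384543
1 = −127469·780809 + 251167·396266
So 396266·251167 ≡ 1 (mod 780809).

251167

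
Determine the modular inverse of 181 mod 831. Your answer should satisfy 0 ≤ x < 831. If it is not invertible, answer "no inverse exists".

730

Run Euclid on (831, 181):
831 = 4*181 + 107
181 = 1*107 + 74
107 = 1*74 + 33
74 = 2*33 + 8
33 = 4*8 + 1
8 = 8*1 + 0
The gcd is 1. Working backward:
1 = 33 − 4·8
1 = −4·74 + 9·33
1 = 9·107 − 13·74
1 = −13·181 + 22·107
1 = 22·831 − 101·181
Thus 181·(-101) ≡ 1 (mod 831); reducing, -101 mod 831 = 730.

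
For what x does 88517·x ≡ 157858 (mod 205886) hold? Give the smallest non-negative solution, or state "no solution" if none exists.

First find gcd(88517, 205886):
205886 = 2*88517 + 28852
88517 = 3*28852 + 1961
28852 = 14*1961 + 1398
1961 = 1*1398 + 563
1398 = 2*563 + 272
563 = 2*272 + 19
272 = 14*19 + 6
19 = 3*6 + 1
6 = 6*1 + 0
gcd = 1, so a unique solution mod 205886 exists.
Back-substitute for the Bézout coefficients:
1 = 19 − 3·6
1 = −3·272 + 43·19
1 = 43·563 − 89·272
1 = −89·1398 + 221·563
1 = 221·1961 − 310·1398
1 = −310·28852 + 4561·1961
1 = 4561·88517 − 13993·28852
1 = −13993·205886 + 32547·88517
So 88517·(32547) ≡ 1 (mod 205886), giving 88517⁻¹ ≡ 32547.
x ≡ 88517⁻¹·157858 ≡ 32547·157858 ≡ 125082 (mod 205886).

125082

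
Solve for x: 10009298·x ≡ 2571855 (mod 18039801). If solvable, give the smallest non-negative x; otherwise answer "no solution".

466269

First find gcd(10009298, 18039801):
18039801 = 1*10009298 + 8030503
10009298 = 1*8030503 + 1978795
8030503 = 4*1978795 + 115323
1978795 = 17*115323 + 18304
115323 = 6*18304 + 5499
18304 = 3*5499 + 1807
5499 = 3*1807 + 78
1807 = 23*78 + 13
78 = 6*13 + 0
gcd = 13 and 13 | 2571855, so solutions exist. Divide through by 13: 769946x ≡ 197835 (mod 1387677).
Now find 769946⁻¹ mod 1387677:
1387677 = 1*769946 + 617731
769946 = 1*617731 + 152215
617731 = 4*152215 + 8871
152215 = 17*8871 + 1408
8871 = 6*1408 + 423
1408 = 3*423 + 139
423 = 3*139 + 6
139 = 23*6 + 1
6 = 6*1 + 0
Back-substitute:
1 = 139 − 23·6
1 = −23·423 + 70·139
1 = 70·1408 − 233·423
1 = −233·8871 + 1468·1408
1 = 1468·152215 − 25189·8871
1 = −25189·617731 + 102224·152215
1 = 102224·769946 − 127413·617731
1 = −127413·1387677 + 229637·769946
So 769946⁻¹ ≡ 229637 (mod 1387677).
Then x ≡ 229637·197835 ≡ 466269 (mod 1387677); the smallest non-negative solution is x = 466269.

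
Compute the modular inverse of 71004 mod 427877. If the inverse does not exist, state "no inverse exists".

190732

gcd(427877, 71004) by repeated division:
427877 = 6·71004 + 1853
71004 = 38·1853 + 590
1853 = 3·590 + 83
590 = 7·83 + 9
83 = 9·9 + 2
9 = 4·2 + 1
2 = 2·1 + 0
Since gcd(71004, 427877) = 1, back-substitute to write 1 as a combination:
1 = 9 − 4·2
1 = −4·83 + 37·9
1 = 37·590 − 263·83
1 = −263·1853 + 826·590
1 = 826·71004 − 31651·1853
1 = −31651·427877 + 190732·71004
So 71004·190732 ≡ 1 (mod 427877).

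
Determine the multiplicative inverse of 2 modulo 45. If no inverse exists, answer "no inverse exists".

gcd(45, 2) by repeated division:
45 = 22×2 + 1
2 = 2×1 + 0
gcd = 1, so the inverse exists. Back-substitute:
1 = 45 − 22·2
So 2·(-22) ≡ 1 (mod 45), and -22 ≡ 23 (mod 45).

23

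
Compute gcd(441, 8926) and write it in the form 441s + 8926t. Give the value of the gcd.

1

Repeated division:
8926 = 20*441 + 106
441 = 4*106 + 17
106 = 6*17 + 4
17 = 4*4 + 1
4 = 4*1 + 0
gcd(441, 8926) = 1.
Working backward:
1 = 17 − 4·4
1 = −4·106 + 25·17
1 = 25·441 − 104·106
1 = −104·8926 + 2105·441
So 1 = (-104)·8926 + (2105)·441.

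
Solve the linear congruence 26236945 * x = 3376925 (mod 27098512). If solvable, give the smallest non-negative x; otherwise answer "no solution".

gcd(26236945, 27098512):
27098512 = 1*26236945 + 861567
26236945 = 30*861567 + 389935
861567 = 2*389935 + 81697
389935 = 4*81697 + 63147
81697 = 1*63147 + 18550
63147 = 3*18550 + 7497
18550 = 2*7497 + 3556
7497 = 2*3556 + 385
3556 = 9*385 + 91
385 = 4*91 + 21
91 = 4*21 + 7
21 = 3*7 + 0
gcd = 7, but 7 ∤ 3376925, so the congruence has no solution.

no solution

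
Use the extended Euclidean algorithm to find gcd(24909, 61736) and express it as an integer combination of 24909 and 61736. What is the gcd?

Repeated division:
61736 = 2·24909 + 11918
24909 = 2·11918 + 1073
11918 = 11·1073 + 115
1073 = 9·115 + 38
115 = 3·38 + 1
38 = 38·1 + 0
gcd(24909, 61736) = 1.
Working backward:
1 = 115 − 3·38
1 = −3·1073 + 28·115
1 = 28·11918 − 311·1073
1 = −311·24909 + 650·11918
1 = 650·61736 − 1611·24909
So 1 = (650)·61736 + (-1611)·24909.

1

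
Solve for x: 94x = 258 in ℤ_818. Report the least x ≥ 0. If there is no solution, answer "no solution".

First find gcd(94, 818):
818 = 8*94 + 66
94 = 1*66 + 28
66 = 2*28 + 10
28 = 2*10 + 8
10 = 1*8 + 2
8 = 4*2 + 0
gcd = 2 and 2 | 258, so solutions exist. Divide through by 2: 47x ≡ 129 (mod 409).
Now find 47⁻¹ mod 409:
409 = 8·47 + 33
47 = 1·33 + 14
33 = 2·14 + 5
14 = 2·5 + 4
5 = 1·4 + 1
4 = 4·1 + 0
Back-substitute:
1 = 5 − 4
1 = −14 + 3·5
1 = 3·33 − 7·14
1 = −7·47 + 10·33
1 = 10·409 − 87·47
So 47·(-87) ≡ 1 (mod 409), i.e. 47⁻¹ ≡ 322.
Then x ≡ 322·129 ≡ 229 (mod 409); the smallest non-negative solution is x = 229.

229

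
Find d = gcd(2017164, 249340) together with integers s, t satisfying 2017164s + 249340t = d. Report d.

Euclidean algorithm:
2017164 = 8×249340 + 22444
249340 = 11×22444 + 2456
22444 = 9×2456 + 340
2456 = 7×340 + 76
340 = 4×76 + 36
76 = 2×36 + 4
36 = 9×4 + 0
gcd(2017164, 249340) = 4.
Working backward:
4 = 76 − 2·36
4 = −2·340 + 9·76
4 = 9·2456 − 65·340
4 = −65·22444 + 594·2456
4 = 594·249340 − 6599·22444
4 = −6599·2017164 + 53386·249340
So 4 = (-6599)·2017164 + (53386)·249340.

4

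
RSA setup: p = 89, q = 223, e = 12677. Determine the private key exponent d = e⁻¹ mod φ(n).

12461

φ(n) = (p−1)(q−1) = 88·222 = 19536.
Need d with 12677·d ≡ 1 (mod 19536). Apply the extended Euclidean algorithm:
19536 = 1*12677 + 6859
12677 = 1*6859 + 5818
6859 = 1*5818 + 1041
5818 = 5*1041 + 613
1041 = 1*613 + 428
613 = 1*428 + 185
428 = 2*185 + 58
185 = 3*58 + 11
58 = 5*11 + 3
11 = 3*3 + 2
3 = 1*2 + 1
2 = 2*1 + 0
Back-substitute:
1 = 3 − 2
1 = −11 + 4·3
1 = 4·58 − 21·11
1 = −21·185 + 67·58
1 = 67·428 − 155·185
1 = −155·613 + 222·428
1 = 222·1041 − 377·613
1 = −377·5818 + 2107·1041
1 = 2107·6859 − 2484·5818
1 = −2484·12677 + 4591·6859
1 = 4591·19536 − 7075·12677
So 12677·(-7075) ≡ 1 (mod 19536), hence d ≡ -7075 ≡ 12461 (mod 19536).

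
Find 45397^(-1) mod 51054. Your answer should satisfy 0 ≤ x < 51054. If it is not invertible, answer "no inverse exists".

21001

Run Euclid on (51054, 45397):
51054 = 1*45397 + 5657
45397 = 8*5657 + 141
5657 = 40*141 + 17
141 = 8*17 + 5
17 = 3*5 + 2
5 = 2*2 + 1
2 = 2*1 + 0
The gcd is 1. Working backward:
1 = 5 − 2·2
1 = −2·17 + 7·5
1 = 7·141 − 58·17
1 = −58·5657 + 2327·141
1 = 2327·45397 − 18674·5657
1 = −18674·51054 + 21001·45397
So 45397·21001 ≡ 1 (mod 51054).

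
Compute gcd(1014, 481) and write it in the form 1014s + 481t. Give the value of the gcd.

Euclidean algorithm:
1014 = 2×481 + 52
481 = 9×52 + 13
52 = 4×13 + 0
gcd(1014, 481) = 13.
Working backward:
13 = 481 − 9·52
13 = −9·1014 + 19·481
So 13 = (-9)·1014 + (19)·481.

13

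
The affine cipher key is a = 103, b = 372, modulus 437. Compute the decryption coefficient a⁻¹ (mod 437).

Apply the Euclidean algorithm to 437 and 103:
437 = 4·103 + 25
103 = 4·25 + 3
25 = 8·3 + 1
3 = 3·1 + 0
Since gcd(103, 437) = 1, back-substitute to write 1 as a combination:
1 = 25 − 8·3
1 = −8·103 + 33·25
1 = 33·437 − 140·103
Hence 103⁻¹ ≡ -140 ≡ 297 (mod 437).

297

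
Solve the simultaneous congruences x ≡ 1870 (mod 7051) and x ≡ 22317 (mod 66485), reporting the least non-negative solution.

Write x = 1870 + 7051·k. Then 7051·k ≡ 22317 − 1870 ≡ 20447 (mod 66485).
Need 7051⁻¹ mod 66485. Extended Euclid on (66485, 7051):
66485 = 9×7051 + 3026
7051 = 2×3026 + 999
3026 = 3×999 + 29
999 = 34×29 + 13
29 = 2×13 + 3
13 = 4×3 + 1
3 = 3×1 + 0
Back-substitute:
1 = 13 − 4·3
1 = −4·29 + 9·13
1 = 9·999 − 310·29
1 = −310·3026 + 939·999
1 = 939·7051 − 2188·3026
1 = −2188·66485 + 20631·7051
7051⁻¹ ≡ 20631 (mod 66485), so k ≡ 20631·20447 ≡ 61217 (mod 66485).
x = 1870 + 7051·61217 = 431642937.

431642937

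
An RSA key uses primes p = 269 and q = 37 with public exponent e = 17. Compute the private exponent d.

φ(n) = (p−1)(q−1) = 268·36 = 9648.
Need d with 17·d ≡ 1 (mod 9648). Apply the extended Euclidean algorithm:
9648 = 567×17 + 9
17 = 1×9 + 8
9 = 1×8 + 1
8 = 8×1 + 0
Back-substitute:
1 = 9 − 8
1 = −17 + 2·9
1 = 2·9648 − 1135·17
So 17·(-1135) ≡ 1 (mod 9648), hence d ≡ -1135 ≡ 8513 (mod 9648).

8513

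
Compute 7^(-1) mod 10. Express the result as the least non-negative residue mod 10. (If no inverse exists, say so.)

3

Apply the Euclidean algorithm to 10 and 7:
10 = 1·7 + 3
7 = 2·3 + 1
3 = 3·1 + 0
gcd = 1, so the inverse exists. Back-substitute:
1 = 7 − 2·3
1 = −2·10 + 3·7
So 7·3 ≡ 1 (mod 10).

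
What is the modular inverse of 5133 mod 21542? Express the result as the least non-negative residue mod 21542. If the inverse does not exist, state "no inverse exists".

Run Euclid on (21542, 5133):
21542 = 4·5133 + 1010
5133 = 5·1010 + 83
1010 = 12·83 + 14
83 = 5·14 + 13
14 = 1·13 + 1
13 = 13·1 + 0
gcd = 1, so the inverse exists. Back-substitute:
1 = 14 − 13
1 = −83 + 6·14
1 = 6·1010 − 73·83
1 = −73·5133 + 371·1010
1 = 371·21542 − 1557·5133
So 5133·(-1557) ≡ 1 (mod 21542), and -1557 ≡ 19985 (mod 21542).

19985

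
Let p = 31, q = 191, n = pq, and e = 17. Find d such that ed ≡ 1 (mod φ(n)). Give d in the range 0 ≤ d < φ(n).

φ(n) = (p−1)(q−1) = 30·190 = 5700.
Need d with 17·d ≡ 1 (mod 5700). Apply the extended Euclidean algorithm:
5700 = 335*17 + 5
17 = 3*5 + 2
5 = 2*2 + 1
2 = 2*1 + 0
Back-substitute:
1 = 5 − 2·2
1 = −2·17 + 7·5
1 = 7·5700 − 2347·17
So 17·(-2347) ≡ 1 (mod 5700), hence d ≡ -2347 ≡ 3353 (mod 5700).

3353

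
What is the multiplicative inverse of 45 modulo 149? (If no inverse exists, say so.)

53

Run Euclid on (149, 45):
149 = 3×45 + 14
45 = 3×14 + 3
14 = 4×3 + 2
3 = 1×2 + 1
2 = 2×1 + 0
gcd = 1, so the inverse exists. Back-substitute:
1 = 3 − 2
1 = −14 + 5·3
1 = 5·45 − 16·14
1 = −16·149 + 53·45
So 45·53 ≡ 1 (mod 149).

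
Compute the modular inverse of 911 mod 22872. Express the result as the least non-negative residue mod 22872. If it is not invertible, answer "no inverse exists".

5423

gcd(22872, 911) by repeated division:
22872 = 25*911 + 97
911 = 9*97 + 38
97 = 2*38 + 21
38 = 1*21 + 17
21 = 1*17 + 4
17 = 4*4 + 1
4 = 4*1 + 0
gcd = 1, so the inverse exists. Back-substitute:
1 = 17 − 4·4
1 = −4·21 + 5·17
1 = 5·38 − 9·21
1 = −9·97 + 23·38
1 = 23·911 − 216·97
1 = −216·22872 + 5423·911
So 911·5423 ≡ 1 (mod 22872).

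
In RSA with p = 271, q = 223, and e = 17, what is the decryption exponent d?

φ(n) = (p−1)(q−1) = 270·222 = 59940.
Need d with 17·d ≡ 1 (mod 59940). Apply the extended Euclidean algorithm:
59940 = 3525·17 + 15
17 = 1·15 + 2
15 = 7·2 + 1
2 = 2·1 + 0
Back-substitute:
1 = 15 − 7·2
1 = −7·17 + 8·15
1 = 8·59940 − 28207·17
So 17·(-28207) ≡ 1 (mod 59940), hence d ≡ -28207 ≡ 31733 (mod 59940).

31733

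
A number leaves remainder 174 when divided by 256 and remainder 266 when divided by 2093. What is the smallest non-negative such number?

Write x = 174 + 256·k. Then 256·k ≡ 266 − 174 ≡ 92 (mod 2093).
Need 256⁻¹ mod 2093. Extended Euclid on (2093, 256):
2093 = 8·256 + 45
256 = 5·45 + 31
45 = 1·31 + 14
31 = 2·14 + 3
14 = 4·3 + 2
3 = 1·2 + 1
2 = 2·1 + 0
Back-substitute:
1 = 3 − 2
1 = −14 + 5·3
1 = 5·31 − 11·14
1 = −11·45 + 16·31
1 = 16·256 − 91·45
1 = −91·2093 + 744·256
256⁻¹ ≡ 744 (mod 2093), so k ≡ 744·92 ≡ 1472 (mod 2093).
x = 174 + 256·1472 = 377006.

377006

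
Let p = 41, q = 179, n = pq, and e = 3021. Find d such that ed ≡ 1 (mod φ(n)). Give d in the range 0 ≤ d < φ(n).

φ(n) = (p−1)(q−1) = 40·178 = 7120.
Need d with 3021·d ≡ 1 (mod 7120). Apply the extended Euclidean algorithm:
7120 = 2·3021 + 1078
3021 = 2·1078 + 865
1078 = 1·865 + 213
865 = 4·213 + 13
213 = 16·13 + 5
13 = 2·5 + 3
5 = 1·3 + 2
3 = 1·2 + 1
2 = 2·1 + 0
Back-substitute:
1 = 3 − 2
1 = −5 + 2·3
1 = 2·13 − 5·5
1 = −5·213 + 82·13
1 = 82·865 − 333·213
1 = −333·1078 + 415·865
1 = 415·3021 − 1163·1078
1 = −1163·7120 + 2741·3021
So 3021·2741 ≡ 1 (mod 7120), hence d = 2741.

2741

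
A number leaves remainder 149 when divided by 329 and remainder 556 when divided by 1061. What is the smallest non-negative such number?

169255

Write x = 149 + 329·k. Then 329·k ≡ 556 − 149 ≡ 407 (mod 1061).
Need 329⁻¹ mod 1061. Extended Euclid on (1061, 329):
1061 = 3*329 + 74
329 = 4*74 + 33
74 = 2*33 + 8
33 = 4*8 + 1
8 = 8*1 + 0
Back-substitute:
1 = 33 − 4·8
1 = −4·74 + 9·33
1 = 9·329 − 40·74
1 = −40·1061 + 129·329
329⁻¹ ≡ 129 (mod 1061), so k ≡ 129·407 ≡ 514 (mod 1061).
x = 149 + 329·514 = 169255.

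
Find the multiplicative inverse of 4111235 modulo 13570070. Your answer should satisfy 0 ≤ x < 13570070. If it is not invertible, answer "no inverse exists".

no inverse exists

Euclidean algorithm on 13570070, 4111235:
13570070 = 3*4111235 + 1236365
4111235 = 3*1236365 + 402140
1236365 = 3*402140 + 29945
402140 = 13*29945 + 12855
29945 = 2*12855 + 4235
12855 = 3*4235 + 150
4235 = 28*150 + 35
150 = 4*35 + 10
35 = 3*10 + 5
10 = 2*5 + 0
Since gcd = 5 > 1, 4111235 is not a unit mod 13570070.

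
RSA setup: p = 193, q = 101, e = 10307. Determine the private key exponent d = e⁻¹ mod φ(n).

φ(n) = (p−1)(q−1) = 192·100 = 19200.
Need d with 10307·d ≡ 1 (mod 19200). Apply the extended Euclidean algorithm:
19200 = 1×10307 + 8893
10307 = 1×8893 + 1414
8893 = 6×1414 + 409
1414 = 3×409 + 187
409 = 2×187 + 35
187 = 5×35 + 12
35 = 2×12 + 11
12 = 1×11 + 1
11 = 11×1 + 0
Back-substitute:
1 = 12 − 11
1 = −35 + 3·12
1 = 3·187 − 16·35
1 = −16·409 + 35·187
1 = 35·1414 − 121·409
1 = −121·8893 + 761·1414
1 = 761·10307 − 882·8893
1 = −882·19200 + 1643·10307
So 10307·1643 ≡ 1 (mod 19200), hence d = 1643.

1643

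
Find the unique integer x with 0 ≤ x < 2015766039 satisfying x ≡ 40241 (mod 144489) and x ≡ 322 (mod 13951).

Write x = 40241 + 144489·k. Then 144489·k ≡ 322 − 40241 ≡ 1934 (mod 13951).
Need 144489⁻¹ mod 13951. Extended Euclid on (13951, 4979):
13951 = 2×4979 + 3993
4979 = 1×3993 + 986
3993 = 4×986 + 49
986 = 20×49 + 6
49 = 8×6 + 1
6 = 6×1 + 0
Back-substitute:
1 = 49 − 8·6
1 = −8·986 + 161·49
1 = 161·3993 − 652·986
1 = −652·4979 + 813·3993
1 = 813·13951 − 2278·4979
144489⁻¹ ≡ 11673 (mod 13951), so k ≡ 11673·1934 ≡ 2864 (mod 13951).
x = 40241 + 144489·2864 = 413856737.

413856737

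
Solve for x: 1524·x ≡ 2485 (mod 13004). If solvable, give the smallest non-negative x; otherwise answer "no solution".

no solution

gcd(1524, 13004):
13004 = 8*1524 + 812
1524 = 1*812 + 712
812 = 1*712 + 100
712 = 7*100 + 12
100 = 8*12 + 4
12 = 3*4 + 0
gcd = 4, but 4 ∤ 2485, so the congruence has no solution.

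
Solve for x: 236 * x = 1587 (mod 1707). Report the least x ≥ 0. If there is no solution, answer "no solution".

636

First find gcd(236, 1707):
1707 = 7·236 + 55
236 = 4·55 + 16
55 = 3·16 + 7
16 = 2·7 + 2
7 = 3·2 + 1
2 = 2·1 + 0
gcd = 1, so a unique solution mod 1707 exists.
Back-substitute for the Bézout coefficients:
1 = 7 − 3·2
1 = −3·16 + 7·7
1 = 7·55 − 24·16
1 = −24·236 + 103·55
1 = 103·1707 − 745·236
So 236·(-745) ≡ 1 (mod 1707), giving 236⁻¹ ≡ 962.
x ≡ 236⁻¹·1587 ≡ 962·1587 ≡ 636 (mod 1707).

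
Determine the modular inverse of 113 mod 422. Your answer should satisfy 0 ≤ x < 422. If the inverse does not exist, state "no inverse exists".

Apply the Euclidean algorithm to 422 and 113:
422 = 3×113 + 83
113 = 1×83 + 30
83 = 2×30 + 23
30 = 1×23 + 7
23 = 3×7 + 2
7 = 3×2 + 1
2 = 2×1 + 0
Since gcd(113, 422) = 1, back-substitute to write 1 as a combination:
1 = 7 − 3·2
1 = −3·23 + 10·7
1 = 10·30 − 13·23
1 = −13·83 + 36·30
1 = 36·113 − 49·83
1 = −49·422 + 183·113
So 113·183 ≡ 1 (mod 422).

183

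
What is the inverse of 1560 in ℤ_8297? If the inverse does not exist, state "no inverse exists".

Run Euclid on (8297, 1560):
8297 = 5·1560 + 497
1560 = 3·497 + 69
497 = 7·69 + 14
69 = 4·14 + 13
14 = 1·13 + 1
13 = 13·1 + 0
The gcd is 1. Working backward:
1 = 14 − 13
1 = −69 + 5·14
1 = 5·497 − 36·69
1 = −36·1560 + 113·497
1 = 113·8297 − 601·1560
Hence 1560⁻¹ ≡ -601 ≡ 7696 (mod 8297).

7696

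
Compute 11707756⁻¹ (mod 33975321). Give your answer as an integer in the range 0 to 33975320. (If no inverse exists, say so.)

19211149

Apply the Euclidean algorithm to 33975321 and 11707756:
33975321 = 2×11707756 + 10559809
11707756 = 1×10559809 + 1147947
10559809 = 9×1147947 + 228286
1147947 = 5×228286 + 6517
228286 = 35×6517 + 191
6517 = 34×191 + 23
191 = 8×23 + 7
23 = 3×7 + 2
7 = 3×2 + 1
2 = 2×1 + 0
Since gcd(11707756, 33975321) = 1, back-substitute to write 1 as a combination:
1 = 7 − 3·2
1 = −3·23 + 10·7
1 = 10·191 − 83·23
1 = −83·6517 + 2832·191
1 = 2832·228286 − 99203·6517
1 = −99203·1147947 + 498847·228286
1 = 498847·10559809 − 4588826·1147947
1 = −4588826·11707756 + 5087673·10559809
1 = 5087673·33975321 − 14764172·11707756
Hence 11707756⁻¹ ≡ -14764172 ≡ 19211149 (mod 33975321).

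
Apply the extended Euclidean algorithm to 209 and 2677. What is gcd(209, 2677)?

Euclidean algorithm:
2677 = 12*209 + 169
209 = 1*169 + 40
169 = 4*40 + 9
40 = 4*9 + 4
9 = 2*4 + 1
4 = 4*1 + 0
gcd(209, 2677) = 1.
Working backward:
1 = 9 − 2·4
1 = −2·40 + 9·9
1 = 9·169 − 38·40
1 = −38·209 + 47·169
1 = 47·2677 − 602·209
So 1 = (47)·2677 + (-602)·209.

1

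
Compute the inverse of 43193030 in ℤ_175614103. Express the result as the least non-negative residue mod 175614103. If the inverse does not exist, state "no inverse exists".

52736452

Extended Euclidean algorithm:
175614103 = 4×43193030 + 2841983
43193030 = 15×2841983 + 563285
2841983 = 5×563285 + 25558
563285 = 22×25558 + 1009
25558 = 25×1009 + 333
1009 = 3×333 + 10
333 = 33×10 + 3
10 = 3×3 + 1
3 = 3×1 + 0
The gcd is 1. Working backward:
1 = 10 − 3·3
1 = −3·333 + 100·10
1 = 100·1009 − 303·333
1 = −303·25558 + 7675·1009
1 = 7675·563285 − 169153·25558
1 = −169153·2841983 + 853440·563285
1 = 853440·43193030 − 12970753·2841983
1 = −12970753·175614103 + 52736452·43193030
So 43193030·52736452 ≡ 1 (mod 175614103).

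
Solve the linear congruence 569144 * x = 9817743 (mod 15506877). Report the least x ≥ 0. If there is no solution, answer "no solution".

First find gcd(569144, 15506877):
15506877 = 27*569144 + 139989
569144 = 4*139989 + 9188
139989 = 15*9188 + 2169
9188 = 4*2169 + 512
2169 = 4*512 + 121
512 = 4*121 + 28
121 = 4*28 + 9
28 = 3*9 + 1
9 = 9*1 + 0
gcd = 1, so a unique solution mod 15506877 exists.
Back-substitute for the Bézout coefficients:
1 = 28 − 3·9
1 = −3·121 + 13·28
1 = 13·512 − 55·121
1 = −55·2169 + 233·512
1 = 233·9188 − 987·2169
1 = −987·139989 + 15038·9188
1 = 15038·569144 − 61139·139989
1 = −61139·15506877 + 1665791·569144
So 569144·(1665791) ≡ 1 (mod 15506877), giving 569144⁻¹ ≡ 1665791.
x ≡ 569144⁻¹·9817743 ≡ 1665791·9817743 ≡ 11115417 (mod 15506877).

11115417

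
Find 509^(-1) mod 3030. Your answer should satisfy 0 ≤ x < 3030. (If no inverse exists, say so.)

2399

Apply the Euclidean algorithm to 3030 and 509:
3030 = 5×509 + 485
509 = 1×485 + 24
485 = 20×24 + 5
24 = 4×5 + 4
5 = 1×4 + 1
4 = 4×1 + 0
gcd = 1, so the inverse exists. Back-substitute:
1 = 5 − 4
1 = −24 + 5·5
1 = 5·485 − 101·24
1 = −101·509 + 106·485
1 = 106·3030 − 631·509
Thus 509·(-631) ≡ 1 (mod 3030); reducing, -631 mod 3030 = 2399.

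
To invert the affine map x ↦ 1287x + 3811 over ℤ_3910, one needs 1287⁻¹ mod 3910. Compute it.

gcd(3910, 1287) by repeated division:
3910 = 3×1287 + 49
1287 = 26×49 + 13
49 = 3×13 + 10
13 = 1×10 + 3
10 = 3×3 + 1
3 = 3×1 + 0
The gcd is 1. Working backward:
1 = 10 − 3·3
1 = −3·13 + 4·10
1 = 4·49 − 15·13
1 = −15·1287 + 394·49
1 = 394·3910 − 1197·1287
So 1287·(-1197) ≡ 1 (mod 3910), and -1197 ≡ 2713 (mod 3910).

2713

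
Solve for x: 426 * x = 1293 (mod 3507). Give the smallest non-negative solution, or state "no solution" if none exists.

First find gcd(426, 3507):
3507 = 8*426 + 99
426 = 4*99 + 30
99 = 3*30 + 9
30 = 3*9 + 3
9 = 3*3 + 0
gcd = 3 and 3 | 1293, so solutions exist. Divide through by 3: 142x ≡ 431 (mod 1169).
Now find 142⁻¹ mod 1169:
1169 = 8×142 + 33
142 = 4×33 + 10
33 = 3×10 + 3
10 = 3×3 + 1
3 = 3×1 + 0
Back-substitute:
1 = 10 − 3·3
1 = −3·33 + 10·10
1 = 10·142 − 43·33
1 = −43·1169 + 354·142
So 142⁻¹ ≡ 354 (mod 1169).
Then x ≡ 354·431 ≡ 604 (mod 1169); the smallest non-negative solution is x = 604.

604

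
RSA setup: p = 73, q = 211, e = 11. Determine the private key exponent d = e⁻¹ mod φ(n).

12371

φ(n) = (p−1)(q−1) = 72·210 = 15120.
Need d with 11·d ≡ 1 (mod 15120). Apply the extended Euclidean algorithm:
15120 = 1374*11 + 6
11 = 1*6 + 5
6 = 1*5 + 1
5 = 5*1 + 0
Back-substitute:
1 = 6 − 5
1 = −11 + 2·6
1 = 2·15120 − 2749·11
So 11·(-2749) ≡ 1 (mod 15120), hence d ≡ -2749 ≡ 12371 (mod 15120).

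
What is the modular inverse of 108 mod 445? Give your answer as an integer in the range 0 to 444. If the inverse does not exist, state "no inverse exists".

Apply the Euclidean algorithm to 445 and 108:
445 = 4·108 + 13
108 = 8·13 + 4
13 = 3·4 + 1
4 = 4·1 + 0
gcd = 1, so the inverse exists. Back-substitute:
1 = 13 − 3·4
1 = −3·108 + 25·13
1 = 25·445 − 103·108
Thus 108·(-103) ≡ 1 (mod 445); reducing, -103 mod 445 = 342.

342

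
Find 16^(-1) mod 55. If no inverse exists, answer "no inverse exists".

gcd(55, 16) by repeated division:
55 = 3*16 + 7
16 = 2*7 + 2
7 = 3*2 + 1
2 = 2*1 + 0
gcd = 1, so the inverse exists. Back-substitute:
1 = 7 − 3·2
1 = −3·16 + 7·7
1 = 7·55 − 24·16
Thus 16·(-24) ≡ 1 (mod 55); reducing, -24 mod 55 = 31.

31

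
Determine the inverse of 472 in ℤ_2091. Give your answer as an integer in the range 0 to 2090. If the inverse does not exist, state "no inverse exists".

412

gcd(2091, 472) by repeated division:
2091 = 4*472 + 203
472 = 2*203 + 66
203 = 3*66 + 5
66 = 13*5 + 1
5 = 5*1 + 0
The gcd is 1. Working backward:
1 = 66 − 13·5
1 = −13·203 + 40·66
1 = 40·472 − 93·203
1 = −93·2091 + 412·472
So 472·412 ≡ 1 (mod 2091).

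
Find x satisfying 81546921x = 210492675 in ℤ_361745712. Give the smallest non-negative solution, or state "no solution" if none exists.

First find gcd(81546921, 361745712):
361745712 = 4×81546921 + 35558028
81546921 = 2×35558028 + 10430865
35558028 = 3×10430865 + 4265433
10430865 = 2×4265433 + 1899999
4265433 = 2×1899999 + 465435
1899999 = 4×465435 + 38259
465435 = 12×38259 + 6327
38259 = 6×6327 + 297
6327 = 21×297 + 90
297 = 3×90 + 27
90 = 3×27 + 9
27 = 3×9 + 0
gcd = 9 and 9 | 210492675, so solutions exist. Divide through by 9: 9060769x ≡ 23388075 (mod 40193968).
Now find 9060769⁻¹ mod 40193968:
40193968 = 4×9060769 + 3950892
9060769 = 2×3950892 + 1158985
3950892 = 3×1158985 + 473937
1158985 = 2×473937 + 211111
473937 = 2×211111 + 51715
211111 = 4×51715 + 4251
51715 = 12×4251 + 703
4251 = 6×703 + 33
703 = 21×33 + 10
33 = 3×10 + 3
10 = 3×3 + 1
3 = 3×1 + 0
Back-substitute:
1 = 10 − 3·3
1 = −3·33 + 10·10
1 = 10·703 − 213·33
1 = −213·4251 + 1288·703
1 = 1288·51715 − 15669·4251
1 = −15669·211111 + 63964·51715
1 = 63964·473937 − 143597·211111
1 = −143597·1158985 + 351158·473937
1 = 351158·3950892 − 1197071·1158985
1 = −1197071·9060769 + 2745300·3950892
1 = 2745300·40193968 − 12178271·9060769
So 9060769·(-12178271) ≡ 1 (mod 40193968), i.e. 9060769⁻¹ ≡ 28015697.
Then x ≡ 28015697·23388075 ≡ 39144203 (mod 40193968); the smallest non-negative solution is x = 39144203.

39144203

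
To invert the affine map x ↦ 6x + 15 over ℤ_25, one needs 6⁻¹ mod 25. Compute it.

Extended Euclidean algorithm:
25 = 4×6 + 1
6 = 6×1 + 0
Since gcd(6, 25) = 1, back-substitute to write 1 as a combination:
1 = 25 − 4·6
So 6·(-4) ≡ 1 (mod 25), and -4 ≡ 21 (mod 25).

21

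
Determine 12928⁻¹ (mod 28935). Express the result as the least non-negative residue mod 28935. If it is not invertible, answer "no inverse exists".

Apply the Euclidean algorithm to 28935 and 12928:
28935 = 2*12928 + 3079
12928 = 4*3079 + 612
3079 = 5*612 + 19
612 = 32*19 + 4
19 = 4*4 + 3
4 = 1*3 + 1
3 = 3*1 + 0
The gcd is 1. Working backward:
1 = 4 − 3
1 = −19 + 5·4
1 = 5·612 − 161·19
1 = −161·3079 + 810·612
1 = 810·12928 − 3401·3079
1 = −3401·28935 + 7612·12928
So 12928·7612 ≡ 1 (mod 28935).

7612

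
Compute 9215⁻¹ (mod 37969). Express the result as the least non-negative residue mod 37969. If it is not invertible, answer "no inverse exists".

Run Euclid on (37969, 9215):
37969 = 4×9215 + 1109
9215 = 8×1109 + 343
1109 = 3×343 + 80
343 = 4×80 + 23
80 = 3×23 + 11
23 = 2×11 + 1
11 = 11×1 + 0
Since gcd(9215, 37969) = 1, back-substitute to write 1 as a combination:
1 = 23 − 2·11
1 = −2·80 + 7·23
1 = 7·343 − 30·80
1 = −30·1109 + 97·343
1 = 97·9215 − 806·1109
1 = −806·37969 + 3321·9215
So 9215·3321 ≡ 1 (mod 37969).

3321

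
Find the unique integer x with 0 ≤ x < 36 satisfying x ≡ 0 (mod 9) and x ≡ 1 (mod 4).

9

Write x = 0 + 9·k. Then 9·k ≡ 1 − 0 ≡ 1 (mod 4).
Need 9⁻¹ mod 4. Extended Euclid on (4, 1):
4 = 4×1 + 0
9⁻¹ ≡ 1 (mod 4), so k ≡ 1·1 ≡ 1 (mod 4).
x = 0 + 9·1 = 9.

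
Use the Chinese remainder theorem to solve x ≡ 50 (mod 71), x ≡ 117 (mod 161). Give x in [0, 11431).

Write x = 50 + 71·k. Then 71·k ≡ 117 − 50 ≡ 67 (mod 161).
Need 71⁻¹ mod 161. Extended Euclid on (161, 71):
161 = 2*71 + 19
71 = 3*19 + 14
19 = 1*14 + 5
14 = 2*5 + 4
5 = 1*4 + 1
4 = 4*1 + 0
Back-substitute:
1 = 5 − 4
1 = −14 + 3·5
1 = 3·19 − 4·14
1 = −4·71 + 15·19
1 = 15·161 − 34·71
71⁻¹ ≡ 127 (mod 161), so k ≡ 127·67 ≡ 137 (mod 161).
x = 50 + 71·137 = 9777.

9777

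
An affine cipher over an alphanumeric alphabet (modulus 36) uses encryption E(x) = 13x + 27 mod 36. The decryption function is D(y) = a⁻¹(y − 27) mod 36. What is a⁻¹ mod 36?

25

gcd(36, 13) by repeated division:
36 = 2·13 + 10
13 = 1·10 + 3
10 = 3·3 + 1
3 = 3·1 + 0
gcd = 1, so the inverse exists. Back-substitute:
1 = 10 − 3·3
1 = −3·13 + 4·10
1 = 4·36 − 11·13
So 13·(-11) ≡ 1 (mod 36), and -11 ≡ 25 (mod 36).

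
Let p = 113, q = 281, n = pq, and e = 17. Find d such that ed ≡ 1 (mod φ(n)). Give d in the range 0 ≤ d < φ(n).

12913

φ(n) = (p−1)(q−1) = 112·280 = 31360.
Need d with 17·d ≡ 1 (mod 31360). Apply the extended Euclidean algorithm:
31360 = 1844*17 + 12
17 = 1*12 + 5
12 = 2*5 + 2
5 = 2*2 + 1
2 = 2*1 + 0
Back-substitute:
1 = 5 − 2·2
1 = −2·12 + 5·5
1 = 5·17 − 7·12
1 = −7·31360 + 12913·17
So 17·12913 ≡ 1 (mod 31360), hence d = 12913.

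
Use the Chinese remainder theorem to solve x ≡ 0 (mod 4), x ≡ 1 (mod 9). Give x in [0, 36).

Write x = 0 + 4·k. Then 4·k ≡ 1 − 0 ≡ 1 (mod 9).
Need 4⁻¹ mod 9. Extended Euclid on (9, 4):
9 = 2×4 + 1
4 = 4×1 + 0
Back-substitute:
1 = 9 − 2·4
4⁻¹ ≡ 7 (mod 9), so k ≡ 7·1 ≡ 7 (mod 9).
x = 0 + 4·7 = 28.

28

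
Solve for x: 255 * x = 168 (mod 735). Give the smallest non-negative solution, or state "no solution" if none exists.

no solution

gcd(255, 735):
735 = 2×255 + 225
255 = 1×225 + 30
225 = 7×30 + 15
30 = 2×15 + 0
gcd = 15, but 15 ∤ 168, so the congruence has no solution.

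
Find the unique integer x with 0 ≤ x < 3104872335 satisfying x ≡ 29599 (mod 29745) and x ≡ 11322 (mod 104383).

Write x = 29599 + 29745·k. Then 29745·k ≡ 11322 − 29599 ≡ 86106 (mod 104383).
Need 29745⁻¹ mod 104383. Extended Euclid on (104383, 29745):
104383 = 3×29745 + 15148
29745 = 1×15148 + 14597
15148 = 1×14597 + 551
14597 = 26×551 + 271
551 = 2×271 + 9
271 = 30×9 + 1
9 = 9×1 + 0
Back-substitute:
1 = 271 − 30·9
1 = −30·551 + 61·271
1 = 61·14597 − 1616·551
1 = −1616·15148 + 1677·14597
1 = 1677·29745 − 3293·15148
1 = −3293·104383 + 11556·29745
29745⁻¹ ≡ 11556 (mod 104383), so k ≡ 11556·86106 ≡ 62180 (mod 104383).
x = 29599 + 29745·62180 = 1849573699.

1849573699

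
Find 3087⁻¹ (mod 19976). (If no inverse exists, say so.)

Apply the Euclidean algorithm to 19976 and 3087:
19976 = 6·3087 + 1454
3087 = 2·1454 + 179
1454 = 8·179 + 22
179 = 8·22 + 3
22 = 7·3 + 1
3 = 3·1 + 0
Since gcd(3087, 19976) = 1, back-substitute to write 1 as a combination:
1 = 22 − 7·3
1 = −7·179 + 57·22
1 = 57·1454 − 463·179
1 = −463·3087 + 983·1454
1 = 983·19976 − 6361·3087
Hence 3087⁻¹ ≡ -6361 ≡ 13615 (mod 19976).

13615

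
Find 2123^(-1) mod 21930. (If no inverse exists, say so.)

gcd(21930, 2123) by repeated division:
21930 = 10*2123 + 700
2123 = 3*700 + 23
700 = 30*23 + 10
23 = 2*10 + 3
10 = 3*3 + 1
3 = 3*1 + 0
gcd = 1, so the inverse exists. Back-substitute:
1 = 10 − 3·3
1 = −3·23 + 7·10
1 = 7·700 − 213·23
1 = −213·2123 + 646·700
1 = 646·21930 − 6673·2123
Hence 2123⁻¹ ≡ -6673 ≡ 15257 (mod 21930).

15257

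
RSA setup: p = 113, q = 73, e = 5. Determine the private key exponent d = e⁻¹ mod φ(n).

1613

φ(n) = (p−1)(q−1) = 112·72 = 8064.
Need d with 5·d ≡ 1 (mod 8064). Apply the extended Euclidean algorithm:
8064 = 1612*5 + 4
5 = 1*4 + 1
4 = 4*1 + 0
Back-substitute:
1 = 5 − 4
1 = −8064 + 1613·5
So 5·1613 ≡ 1 (mod 8064), hence d = 1613.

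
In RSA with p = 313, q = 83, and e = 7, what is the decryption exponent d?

φ(n) = (p−1)(q−1) = 312·82 = 25584.
Need d with 7·d ≡ 1 (mod 25584). Apply the extended Euclidean algorithm:
25584 = 3654*7 + 6
7 = 1*6 + 1
6 = 6*1 + 0
Back-substitute:
1 = 7 − 6
1 = −25584 + 3655·7
So 7·3655 ≡ 1 (mod 25584), hence d = 3655.

3655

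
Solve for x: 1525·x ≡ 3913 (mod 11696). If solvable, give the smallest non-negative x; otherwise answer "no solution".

4773

First find gcd(1525, 11696):
11696 = 7*1525 + 1021
1525 = 1*1021 + 504
1021 = 2*504 + 13
504 = 38*13 + 10
13 = 1*10 + 3
10 = 3*3 + 1
3 = 3*1 + 0
gcd = 1, so a unique solution mod 11696 exists.
Back-substitute for the Bézout coefficients:
1 = 10 − 3·3
1 = −3·13 + 4·10
1 = 4·504 − 155·13
1 = −155·1021 + 314·504
1 = 314·1525 − 469·1021
1 = −469·11696 + 3597·1525
So 1525·(3597) ≡ 1 (mod 11696), giving 1525⁻¹ ≡ 3597.
x ≡ 1525⁻¹·3913 ≡ 3597·3913 ≡ 4773 (mod 11696).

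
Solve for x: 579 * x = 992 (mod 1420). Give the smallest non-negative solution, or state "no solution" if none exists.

968

First find gcd(579, 1420):
1420 = 2×579 + 262
579 = 2×262 + 55
262 = 4×55 + 42
55 = 1×42 + 13
42 = 3×13 + 3
13 = 4×3 + 1
3 = 3×1 + 0
gcd = 1, so a unique solution mod 1420 exists.
Back-substitute for the Bézout coefficients:
1 = 13 − 4·3
1 = −4·42 + 13·13
1 = 13·55 − 17·42
1 = −17·262 + 81·55
1 = 81·579 − 179·262
1 = −179·1420 + 439·579
So 579·(439) ≡ 1 (mod 1420), giving 579⁻¹ ≡ 439.
x ≡ 579⁻¹·992 ≡ 439·992 ≡ 968 (mod 1420).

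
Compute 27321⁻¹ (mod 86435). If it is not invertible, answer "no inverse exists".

Run Euclid on (86435, 27321):
86435 = 3·27321 + 4472
27321 = 6·4472 + 489
4472 = 9·489 + 71
489 = 6·71 + 63
71 = 1·63 + 8
63 = 7·8 + 7
8 = 1·7 + 1
7 = 7·1 + 0
gcd = 1, so the inverse exists. Back-substitute:
1 = 8 − 7
1 = −63 + 8·8
1 = 8·71 − 9·63
1 = −9·489 + 62·71
1 = 62·4472 − 567·489
1 = −567·27321 + 3464·4472
1 = 3464·86435 − 10959·27321
Thus 27321·(-10959) ≡ 1 (mod 86435); reducing, -10959 mod 86435 = 75476.

75476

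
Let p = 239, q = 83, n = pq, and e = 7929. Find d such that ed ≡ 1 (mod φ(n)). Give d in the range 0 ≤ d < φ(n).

2929

φ(n) = (p−1)(q−1) = 238·82 = 19516.
Need d with 7929·d ≡ 1 (mod 19516). Apply the extended Euclidean algorithm:
19516 = 2·7929 + 3658
7929 = 2·3658 + 613
3658 = 5·613 + 593
613 = 1·593 + 20
593 = 29·20 + 13
20 = 1·13 + 7
13 = 1·7 + 6
7 = 1·6 + 1
6 = 6·1 + 0
Back-substitute:
1 = 7 − 6
1 = −13 + 2·7
1 = 2·20 − 3·13
1 = −3·593 + 89·20
1 = 89·613 − 92·593
1 = −92·3658 + 549·613
1 = 549·7929 − 1190·3658
1 = −1190·19516 + 2929·7929
So 7929·2929 ≡ 1 (mod 19516), hence d = 2929.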